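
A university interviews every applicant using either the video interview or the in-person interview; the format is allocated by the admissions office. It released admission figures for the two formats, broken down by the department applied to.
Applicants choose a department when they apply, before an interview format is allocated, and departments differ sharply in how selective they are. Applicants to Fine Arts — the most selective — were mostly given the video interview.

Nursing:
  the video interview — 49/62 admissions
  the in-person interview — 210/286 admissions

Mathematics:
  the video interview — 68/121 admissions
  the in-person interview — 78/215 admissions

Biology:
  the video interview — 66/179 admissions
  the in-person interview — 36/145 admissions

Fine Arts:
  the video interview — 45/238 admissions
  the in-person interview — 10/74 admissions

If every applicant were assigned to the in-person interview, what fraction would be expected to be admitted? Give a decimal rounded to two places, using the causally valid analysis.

0.38

Within every department level the video interview has the higher rate, yet pooled the in-person interview does — Simpson's reversal.
The imbalance in department arose from how applicants were allocated, not from anything the interview format did; and department independently affects the outcome. The pooled gap is confounded — condition on department.
Standardising the in-person interview to the population department mix: 0.264·210/286 + 0.255·78/215 + 0.245·36/145 + 0.236·10/74 = 0.379.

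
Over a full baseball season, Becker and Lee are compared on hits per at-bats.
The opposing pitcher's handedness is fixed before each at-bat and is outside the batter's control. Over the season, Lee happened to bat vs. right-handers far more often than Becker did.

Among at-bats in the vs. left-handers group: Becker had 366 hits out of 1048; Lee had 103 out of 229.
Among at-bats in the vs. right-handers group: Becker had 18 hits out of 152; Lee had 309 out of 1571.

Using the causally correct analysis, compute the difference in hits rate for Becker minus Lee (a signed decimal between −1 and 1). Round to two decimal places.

Pitcher handedness differs across players for reasons unrelated to any effect of the player itself, and it separately predicts the outcome — a classic confounder. We must compare within pitcher handedness levels.
Adjusting over the population distribution of pitcher handedness: 0.426·(0.349−0.450) + 0.574·(0.118−0.197) = -0.088.

-0.09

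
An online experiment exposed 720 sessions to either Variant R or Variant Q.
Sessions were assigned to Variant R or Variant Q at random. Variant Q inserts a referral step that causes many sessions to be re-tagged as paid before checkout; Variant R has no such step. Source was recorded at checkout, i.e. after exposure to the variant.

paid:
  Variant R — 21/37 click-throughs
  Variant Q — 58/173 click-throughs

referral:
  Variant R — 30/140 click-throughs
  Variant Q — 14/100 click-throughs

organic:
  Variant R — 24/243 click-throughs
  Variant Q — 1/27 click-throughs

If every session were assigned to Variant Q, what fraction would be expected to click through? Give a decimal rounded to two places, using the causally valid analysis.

The traffic source-specific comparison favours Variant R throughout, but the pooled figures favour Variant Q. The question is whether to condition on traffic source.
Traffic source is recorded after the variant and is itself shifted by it — it sits on the causal path from variant to outcome. Conditioning on a mediator would strip out part of the effect we want; the pooled comparison gives the total causal effect.
So P(outcome | do(Variant Q)) is just the pooled rate for Variant Q: 73/300 = 0.243.

0.24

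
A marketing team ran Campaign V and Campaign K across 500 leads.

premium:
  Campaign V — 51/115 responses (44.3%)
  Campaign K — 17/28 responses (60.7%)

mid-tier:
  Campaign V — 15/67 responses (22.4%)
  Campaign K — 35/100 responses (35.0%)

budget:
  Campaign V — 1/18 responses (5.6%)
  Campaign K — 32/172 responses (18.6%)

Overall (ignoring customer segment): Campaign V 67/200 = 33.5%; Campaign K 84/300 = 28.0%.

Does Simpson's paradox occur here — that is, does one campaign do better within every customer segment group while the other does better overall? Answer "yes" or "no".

Within each customer segment level (premium 44.3% vs 60.7%; mid-tier 22.4% vs 35.0%; budget 5.6% vs 18.6%), Campaign K has the higher rate every time. Pooled: 33.5% vs 28.0% — Campaign V has the higher rate overall. The two comparisons disagree.

yes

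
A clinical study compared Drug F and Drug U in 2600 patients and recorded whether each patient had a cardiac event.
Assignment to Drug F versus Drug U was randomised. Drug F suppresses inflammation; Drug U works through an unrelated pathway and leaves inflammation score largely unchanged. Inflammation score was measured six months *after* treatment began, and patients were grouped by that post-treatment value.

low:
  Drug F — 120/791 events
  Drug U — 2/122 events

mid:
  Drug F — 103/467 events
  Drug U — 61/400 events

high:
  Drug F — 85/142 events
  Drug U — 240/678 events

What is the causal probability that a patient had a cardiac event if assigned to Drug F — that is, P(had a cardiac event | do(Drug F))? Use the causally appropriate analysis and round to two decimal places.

Stratifying would compare drugs among patients the drugs themselves sorted into inflammation score groups — a form of selection on an intermediate. The unconditioned pooled rates give the total causal effect.
So P(outcome | do(Drug F)) is just the pooled rate for Drug F: 308/1400 = 0.220.

0.22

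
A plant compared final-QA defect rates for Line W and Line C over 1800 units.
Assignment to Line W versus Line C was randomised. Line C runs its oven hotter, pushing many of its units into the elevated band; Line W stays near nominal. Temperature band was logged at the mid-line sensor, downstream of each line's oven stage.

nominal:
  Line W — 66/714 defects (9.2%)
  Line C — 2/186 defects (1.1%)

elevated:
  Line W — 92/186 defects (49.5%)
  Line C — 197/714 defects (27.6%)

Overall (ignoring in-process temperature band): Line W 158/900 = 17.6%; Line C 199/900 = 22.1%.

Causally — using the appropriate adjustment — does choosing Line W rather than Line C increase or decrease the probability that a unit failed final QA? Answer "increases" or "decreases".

decreases

Within every in-process temperature band level Line C has the lower rate, yet pooled Line W does — Simpson's reversal.
In-process temperature band is recorded after the line and is itself shifted by it — it sits on the causal path from line to outcome. Conditioning on a mediator would strip out part of the effect we want; the pooled comparison gives the total causal effect.
Pooled: Line W 17.6% vs Line C 22.1%; Line W is lower overall.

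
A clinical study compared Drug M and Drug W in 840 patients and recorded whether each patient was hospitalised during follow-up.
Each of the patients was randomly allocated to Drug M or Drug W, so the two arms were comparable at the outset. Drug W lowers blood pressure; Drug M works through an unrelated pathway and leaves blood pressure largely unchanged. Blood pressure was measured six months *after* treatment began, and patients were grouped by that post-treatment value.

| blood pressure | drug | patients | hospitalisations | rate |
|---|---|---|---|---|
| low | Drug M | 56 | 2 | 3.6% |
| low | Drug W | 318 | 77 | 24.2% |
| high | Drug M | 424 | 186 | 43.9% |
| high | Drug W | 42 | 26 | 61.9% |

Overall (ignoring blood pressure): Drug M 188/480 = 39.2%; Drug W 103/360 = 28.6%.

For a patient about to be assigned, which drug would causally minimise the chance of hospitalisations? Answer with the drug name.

Drug W

Stratifying would compare drugs among patients the drugs themselves sorted into blood pressure groups — a form of selection on an intermediate. The unconditioned pooled rates give the total causal effect.
Pooled: Drug M 39.2% vs Drug W 28.6%; Drug W is lower overall.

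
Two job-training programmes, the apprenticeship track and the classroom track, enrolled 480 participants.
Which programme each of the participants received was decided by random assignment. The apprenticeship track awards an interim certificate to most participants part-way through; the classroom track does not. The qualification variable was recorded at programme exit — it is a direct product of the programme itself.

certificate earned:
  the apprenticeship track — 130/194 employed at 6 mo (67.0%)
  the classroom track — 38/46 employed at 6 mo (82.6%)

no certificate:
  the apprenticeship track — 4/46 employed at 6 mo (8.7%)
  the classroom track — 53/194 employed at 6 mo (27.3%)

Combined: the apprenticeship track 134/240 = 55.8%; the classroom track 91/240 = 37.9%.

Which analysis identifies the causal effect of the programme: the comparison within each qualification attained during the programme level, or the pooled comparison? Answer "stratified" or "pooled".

Within every qualification attained during the programme level the classroom track has the higher rate, yet pooled the apprenticeship track does — Simpson's reversal.
Qualification attained during the programme is downstream of the programme. One should not condition on a consequence of treatment, so the overall rates are the right comparison.
Pooled: the apprenticeship track 55.8% vs the classroom track 37.9%; the apprenticeship track is higher overall.

pooled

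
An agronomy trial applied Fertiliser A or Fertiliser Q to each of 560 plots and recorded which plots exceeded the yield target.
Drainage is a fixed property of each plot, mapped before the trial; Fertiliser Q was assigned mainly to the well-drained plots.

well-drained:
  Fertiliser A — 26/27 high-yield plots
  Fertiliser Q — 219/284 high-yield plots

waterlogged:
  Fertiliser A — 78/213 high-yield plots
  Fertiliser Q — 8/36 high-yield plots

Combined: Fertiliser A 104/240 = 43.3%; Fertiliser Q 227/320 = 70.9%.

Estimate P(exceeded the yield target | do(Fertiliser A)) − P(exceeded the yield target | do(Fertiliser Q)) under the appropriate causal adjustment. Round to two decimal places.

+0.17

Since field drainage is a pre-existing factor (not a product of the fertiliser) and it affects the outcome on its own, it is a confounder. The stratified rates, not the pooled rate, identify the causal effect.
Adjusting over the population distribution of field drainage: 0.555·(0.963−0.771) + 0.445·(0.366−0.222) = +0.171.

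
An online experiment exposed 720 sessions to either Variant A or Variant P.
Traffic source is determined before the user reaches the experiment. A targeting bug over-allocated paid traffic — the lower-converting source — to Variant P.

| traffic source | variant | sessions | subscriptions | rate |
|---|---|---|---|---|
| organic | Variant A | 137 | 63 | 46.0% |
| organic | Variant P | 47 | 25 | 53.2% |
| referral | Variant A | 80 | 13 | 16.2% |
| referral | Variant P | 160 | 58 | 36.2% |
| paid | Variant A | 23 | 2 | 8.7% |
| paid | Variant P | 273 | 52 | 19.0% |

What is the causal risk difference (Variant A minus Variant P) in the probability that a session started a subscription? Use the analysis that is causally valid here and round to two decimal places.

-0.13

Nothing the variant does changes traffic source; the imbalance is an allocation artefact. With traffic source also predicting the outcome, the pooled figure is confounded, and the within-stratum comparison is the causal one.
Adjusting over the population distribution of traffic source: 0.256·(0.460−0.532) + 0.333·(0.163−0.362) + 0.411·(0.087−0.190) = -0.128.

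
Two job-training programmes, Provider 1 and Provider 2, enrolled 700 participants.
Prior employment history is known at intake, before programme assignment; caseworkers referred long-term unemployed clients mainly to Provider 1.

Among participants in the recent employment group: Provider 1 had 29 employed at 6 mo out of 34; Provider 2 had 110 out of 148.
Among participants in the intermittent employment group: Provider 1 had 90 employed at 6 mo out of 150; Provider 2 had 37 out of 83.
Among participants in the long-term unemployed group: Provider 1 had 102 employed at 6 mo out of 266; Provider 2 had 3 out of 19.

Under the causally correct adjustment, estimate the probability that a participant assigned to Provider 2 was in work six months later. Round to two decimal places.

Provider 1 is higher inside every prior employment history stratum but Provider 2 is higher in aggregate. Whether to stratify depends on how prior employment history relates to the programme.
Prior employment history differs across programmes for reasons unrelated to any effect of the programme itself, and it separately predicts the outcome — a classic confounder. We must compare within prior employment history levels.
Standardising Provider 2 to the population prior employment history mix: 0.260·110/148 + 0.333·37/83 + 0.407·3/19 = 0.406.

0.41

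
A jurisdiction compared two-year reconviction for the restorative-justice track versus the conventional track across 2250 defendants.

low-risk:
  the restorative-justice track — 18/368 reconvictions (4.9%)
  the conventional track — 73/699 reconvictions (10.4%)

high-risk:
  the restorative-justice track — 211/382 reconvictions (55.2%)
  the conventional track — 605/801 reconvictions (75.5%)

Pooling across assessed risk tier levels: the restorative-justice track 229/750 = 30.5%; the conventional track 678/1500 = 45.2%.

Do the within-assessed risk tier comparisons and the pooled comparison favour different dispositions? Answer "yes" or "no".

Within each assessed risk tier level (low-risk 4.9% vs 10.4%; high-risk 55.2% vs 75.5%), the restorative-justice track has the lower rate every time. Pooled: 30.5% vs 45.2% — the restorative-justice track has the lower rate overall. They agree.

no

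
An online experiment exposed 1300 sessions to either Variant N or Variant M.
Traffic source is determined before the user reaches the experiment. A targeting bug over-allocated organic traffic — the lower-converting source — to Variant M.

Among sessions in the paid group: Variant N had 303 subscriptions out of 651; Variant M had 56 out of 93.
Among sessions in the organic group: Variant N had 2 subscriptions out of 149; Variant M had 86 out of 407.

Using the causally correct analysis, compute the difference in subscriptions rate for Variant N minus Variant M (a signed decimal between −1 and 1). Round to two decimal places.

-0.16

The imbalance in traffic source arose from how sessions were allocated, not from anything the variant did; and traffic source independently affects the outcome. The pooled gap is confounded — condition on traffic source.
Adjusting over the population distribution of traffic source: 0.572·(0.465−0.602) + 0.428·(0.013−0.211) = -0.163.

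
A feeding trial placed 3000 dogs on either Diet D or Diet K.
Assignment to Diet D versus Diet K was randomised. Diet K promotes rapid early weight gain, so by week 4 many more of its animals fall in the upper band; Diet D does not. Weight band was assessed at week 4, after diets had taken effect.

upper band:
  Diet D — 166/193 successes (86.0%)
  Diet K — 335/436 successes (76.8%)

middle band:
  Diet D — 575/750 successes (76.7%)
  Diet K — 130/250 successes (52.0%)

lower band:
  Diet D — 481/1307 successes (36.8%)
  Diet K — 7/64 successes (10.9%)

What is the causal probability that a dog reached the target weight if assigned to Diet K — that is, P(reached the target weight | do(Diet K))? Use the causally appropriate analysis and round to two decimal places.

The distribution of week-4 weight band is itself part of what the diet does — it is an intermediate outcome. Holding it fixed would remove that part of the effect; the total effect is the pooled difference.
So P(outcome | do(Diet K)) is just the pooled rate for Diet K: 472/750 = 0.629.

0.63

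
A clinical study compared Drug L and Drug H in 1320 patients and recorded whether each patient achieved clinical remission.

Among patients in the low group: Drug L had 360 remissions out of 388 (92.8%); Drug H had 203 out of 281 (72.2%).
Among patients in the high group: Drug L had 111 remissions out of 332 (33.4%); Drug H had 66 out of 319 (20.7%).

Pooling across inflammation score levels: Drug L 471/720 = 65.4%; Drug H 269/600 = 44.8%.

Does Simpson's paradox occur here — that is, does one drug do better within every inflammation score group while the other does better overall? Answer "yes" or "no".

Within each inflammation score level (low 92.8% vs 72.2%; high 33.4% vs 20.7%), Drug L has the higher rate every time. Pooled: 65.4% vs 44.8% — Drug L has the higher rate overall. They agree.

no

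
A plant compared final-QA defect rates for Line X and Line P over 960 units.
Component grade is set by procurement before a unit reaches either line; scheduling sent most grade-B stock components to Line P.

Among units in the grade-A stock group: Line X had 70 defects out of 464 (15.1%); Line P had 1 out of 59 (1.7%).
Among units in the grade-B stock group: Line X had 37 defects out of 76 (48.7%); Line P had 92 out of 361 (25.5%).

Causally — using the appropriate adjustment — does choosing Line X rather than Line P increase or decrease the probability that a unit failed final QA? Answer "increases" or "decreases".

The stratified and pooled comparisons disagree (Line P wins within each component grade; Line X wins overall), so the answer turns on the causal role of component grade.
Nothing the line does changes component grade; the imbalance is an allocation artefact. With component grade also predicting the outcome, the pooled figure is confounded, and the within-stratum comparison is the causal one.
Within each level — grade-A stock: 15.1% vs 1.7%; grade-B stock: 48.7% vs 25.5% — Line P is lower every time.

increases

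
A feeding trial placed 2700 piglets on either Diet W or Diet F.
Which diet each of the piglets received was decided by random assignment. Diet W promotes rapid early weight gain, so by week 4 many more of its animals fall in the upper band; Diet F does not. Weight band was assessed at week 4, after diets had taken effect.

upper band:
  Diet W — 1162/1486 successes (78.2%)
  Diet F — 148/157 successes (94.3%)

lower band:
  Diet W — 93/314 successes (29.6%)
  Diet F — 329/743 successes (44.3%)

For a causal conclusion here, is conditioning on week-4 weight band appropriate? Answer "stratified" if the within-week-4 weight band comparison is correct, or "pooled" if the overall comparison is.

Week-4 weight band is downstream of the diet. One should not condition on a consequence of treatment, so the overall rates are the right comparison.
Pooled: Diet W 69.7% vs Diet F 53.0%; Diet W is higher overall.

pooled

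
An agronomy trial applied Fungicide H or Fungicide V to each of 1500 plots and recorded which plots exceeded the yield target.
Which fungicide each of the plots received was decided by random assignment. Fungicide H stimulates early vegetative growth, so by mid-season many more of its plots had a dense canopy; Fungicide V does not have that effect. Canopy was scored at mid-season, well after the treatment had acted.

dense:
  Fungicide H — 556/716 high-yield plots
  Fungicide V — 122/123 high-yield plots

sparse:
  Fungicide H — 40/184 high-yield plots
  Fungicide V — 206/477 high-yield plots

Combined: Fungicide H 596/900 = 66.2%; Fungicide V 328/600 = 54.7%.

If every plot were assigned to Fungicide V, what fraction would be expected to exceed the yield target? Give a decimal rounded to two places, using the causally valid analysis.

Because the fungicide influences mid-season canopy, mid-season canopy is a post-treatment mediator, not a confounder. Stratifying on it would bias the estimate; the causal effect is the crude pooled difference.
So P(outcome | do(Fungicide V)) is just the pooled rate for Fungicide V: 328/600 = 0.547.

0.55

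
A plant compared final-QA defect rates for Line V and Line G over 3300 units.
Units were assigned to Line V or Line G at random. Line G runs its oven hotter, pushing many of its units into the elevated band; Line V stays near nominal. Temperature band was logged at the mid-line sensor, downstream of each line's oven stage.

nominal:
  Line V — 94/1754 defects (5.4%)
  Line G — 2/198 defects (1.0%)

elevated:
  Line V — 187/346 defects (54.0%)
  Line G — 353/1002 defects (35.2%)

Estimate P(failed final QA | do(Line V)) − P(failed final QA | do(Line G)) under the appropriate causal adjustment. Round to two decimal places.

-0.16

The in-process temperature band-specific comparison favours Line G throughout, but the pooled figures favour Line V. The question is whether to condition on in-process temperature band.
Because the line influences in-process temperature band, in-process temperature band is a post-treatment mediator, not a confounder. Stratifying on it would bias the estimate; the causal effect is the crude pooled difference.
The causal difference is the pooled difference: 0.134 − 0.296 = -0.162.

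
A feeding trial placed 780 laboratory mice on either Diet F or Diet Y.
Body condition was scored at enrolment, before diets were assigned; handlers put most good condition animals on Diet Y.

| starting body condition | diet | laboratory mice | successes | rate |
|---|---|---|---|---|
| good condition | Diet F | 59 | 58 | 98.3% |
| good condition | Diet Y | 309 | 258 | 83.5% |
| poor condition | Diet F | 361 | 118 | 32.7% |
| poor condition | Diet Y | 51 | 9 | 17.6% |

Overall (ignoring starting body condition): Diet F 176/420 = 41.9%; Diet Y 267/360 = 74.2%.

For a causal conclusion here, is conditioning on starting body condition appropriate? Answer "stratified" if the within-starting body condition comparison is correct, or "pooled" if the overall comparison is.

stratified

Starting body condition satisfies the back-door criterion: it is not a descendant of the diet, and it blocks the spurious path from diet to outcome. Adjusting for it (i.e., using the within-starting body condition rates) gives the causal effect.
Within each level — good condition: 98.3% vs 83.5%; poor condition: 32.7% vs 17.6% — Diet F is higher every time.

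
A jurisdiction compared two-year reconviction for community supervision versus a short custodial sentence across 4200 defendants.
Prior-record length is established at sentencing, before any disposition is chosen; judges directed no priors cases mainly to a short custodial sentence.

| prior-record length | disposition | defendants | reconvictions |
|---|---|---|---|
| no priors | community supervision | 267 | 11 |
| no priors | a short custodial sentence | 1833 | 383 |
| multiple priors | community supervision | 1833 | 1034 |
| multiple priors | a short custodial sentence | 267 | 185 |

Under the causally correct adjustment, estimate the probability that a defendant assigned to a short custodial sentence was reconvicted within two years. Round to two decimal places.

community supervision is lower inside every prior-record length stratum but a short custodial sentence is lower in aggregate. Whether to stratify depends on how prior-record length relates to the disposition.
Prior-record length differs across dispositions for reasons unrelated to any effect of the disposition itself, and it separately predicts the outcome — a classic confounder. We must compare within prior-record length levels.
Standardising a short custodial sentence to the population prior-record length mix: 0.500·383/1833 + 0.500·185/267 = 0.451.

0.45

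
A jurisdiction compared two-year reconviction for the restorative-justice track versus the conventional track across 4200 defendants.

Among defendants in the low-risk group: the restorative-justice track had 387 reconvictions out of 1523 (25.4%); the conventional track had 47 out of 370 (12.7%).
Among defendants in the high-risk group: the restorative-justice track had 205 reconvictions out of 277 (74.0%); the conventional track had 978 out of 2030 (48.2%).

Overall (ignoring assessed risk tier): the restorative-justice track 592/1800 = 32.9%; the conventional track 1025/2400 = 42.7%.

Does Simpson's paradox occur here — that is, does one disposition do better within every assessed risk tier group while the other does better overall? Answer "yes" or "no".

yes

Within each assessed risk tier level (low-risk 25.4% vs 12.7%; high-risk 74.0% vs 48.2%), the conventional track has the lower rate every time. Pooled: 32.9% vs 42.7% — the restorative-justice track has the lower rate overall. The two comparisons disagree.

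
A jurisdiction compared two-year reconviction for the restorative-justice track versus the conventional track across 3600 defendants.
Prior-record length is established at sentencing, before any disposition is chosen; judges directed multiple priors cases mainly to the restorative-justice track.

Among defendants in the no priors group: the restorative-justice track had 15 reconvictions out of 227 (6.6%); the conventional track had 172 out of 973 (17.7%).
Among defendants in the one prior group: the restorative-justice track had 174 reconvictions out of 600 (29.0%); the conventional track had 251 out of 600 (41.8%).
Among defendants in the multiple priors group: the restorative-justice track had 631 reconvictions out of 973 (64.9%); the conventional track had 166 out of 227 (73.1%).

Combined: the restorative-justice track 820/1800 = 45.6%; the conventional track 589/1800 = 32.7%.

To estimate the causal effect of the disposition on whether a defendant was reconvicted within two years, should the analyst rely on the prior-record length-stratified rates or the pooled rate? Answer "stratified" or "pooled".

stratified

The prior-record length-specific comparison favours the restorative-justice track throughout, but the pooled figures favour the conventional track. The question is whether to condition on prior-record length.
Here prior-record length is a common cause — it drives both which disposition a case falls under and the outcome. The crude comparison mixes populations; the stratum-specific rates are the causally relevant ones.
Within each level — no priors: 6.6% vs 17.7%; one prior: 29.0% vs 41.8%; multiple priors: 64.9% vs 73.1% — the restorative-justice track is lower every time.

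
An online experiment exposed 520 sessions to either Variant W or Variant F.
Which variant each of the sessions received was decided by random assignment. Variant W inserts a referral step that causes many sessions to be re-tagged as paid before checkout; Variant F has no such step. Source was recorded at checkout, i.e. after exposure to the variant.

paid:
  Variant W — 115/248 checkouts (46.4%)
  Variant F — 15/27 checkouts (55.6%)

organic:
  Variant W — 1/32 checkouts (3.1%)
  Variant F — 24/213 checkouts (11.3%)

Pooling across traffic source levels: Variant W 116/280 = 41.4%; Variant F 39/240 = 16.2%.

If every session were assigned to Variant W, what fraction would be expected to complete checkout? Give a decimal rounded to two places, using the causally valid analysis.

0.41

The traffic source-specific comparison favours Variant F throughout, but the pooled figures favour Variant W. The question is whether to condition on traffic source.
Traffic source is downstream of the variant. One should not condition on a consequence of treatment, so the overall rates are the right comparison.
So P(outcome | do(Variant W)) is just the pooled rate for Variant W: 116/280 = 0.414.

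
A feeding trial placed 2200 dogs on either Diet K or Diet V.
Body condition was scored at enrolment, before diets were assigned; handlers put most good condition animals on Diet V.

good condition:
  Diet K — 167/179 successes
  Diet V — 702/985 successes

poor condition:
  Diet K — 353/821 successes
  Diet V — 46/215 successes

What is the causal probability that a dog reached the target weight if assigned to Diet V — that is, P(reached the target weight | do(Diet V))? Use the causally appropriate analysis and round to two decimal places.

0.48

The imbalance in starting body condition arose from how dogs were allocated, not from anything the diet did; and starting body condition independently affects the outcome. The pooled gap is confounded — condition on starting body condition.
Standardising Diet V to the population starting body condition mix: 0.529·702/985 + 0.471·46/215 = 0.478.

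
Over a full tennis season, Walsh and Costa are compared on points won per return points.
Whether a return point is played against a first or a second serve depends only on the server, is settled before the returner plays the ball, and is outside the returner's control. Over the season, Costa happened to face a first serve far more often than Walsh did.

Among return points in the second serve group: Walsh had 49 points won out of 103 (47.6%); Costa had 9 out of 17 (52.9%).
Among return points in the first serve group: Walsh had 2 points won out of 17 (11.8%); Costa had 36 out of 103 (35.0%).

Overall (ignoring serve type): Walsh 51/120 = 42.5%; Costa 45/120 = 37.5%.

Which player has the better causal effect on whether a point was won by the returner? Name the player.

Costa

The serve type-specific comparison favours Costa throughout, but the pooled figures favour Walsh. The question is whether to condition on serve type.
Since serve type is a pre-existing factor (not a product of the player) and it affects the outcome on its own, it is a confounder. The stratified rates, not the pooled rate, identify the causal effect.
Within each level — second serve: 47.6% vs 52.9%; first serve: 11.8% vs 35.0% — Costa is higher every time.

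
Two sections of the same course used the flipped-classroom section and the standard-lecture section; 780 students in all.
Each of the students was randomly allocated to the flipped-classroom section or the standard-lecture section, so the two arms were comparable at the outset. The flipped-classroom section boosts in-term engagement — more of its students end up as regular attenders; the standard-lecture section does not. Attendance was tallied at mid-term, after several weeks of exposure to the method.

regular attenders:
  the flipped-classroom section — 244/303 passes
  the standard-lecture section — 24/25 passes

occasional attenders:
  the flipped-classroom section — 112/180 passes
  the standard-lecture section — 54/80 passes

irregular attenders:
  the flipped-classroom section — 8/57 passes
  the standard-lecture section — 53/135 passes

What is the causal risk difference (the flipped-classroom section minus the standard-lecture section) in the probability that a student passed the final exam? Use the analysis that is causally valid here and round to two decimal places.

The mid-term attendance-specific comparison favours the standard-lecture section throughout, but the pooled figures favour the flipped-classroom section. The question is whether to condition on mid-term attendance.
Mid-term attendance here is a post-treatment variable shaped by the teaching method; conditioning on it would introduce bias rather than remove it. The overall comparison is the causal one.
The causal difference is the pooled difference: 0.674 − 0.546 = +0.128.

+0.13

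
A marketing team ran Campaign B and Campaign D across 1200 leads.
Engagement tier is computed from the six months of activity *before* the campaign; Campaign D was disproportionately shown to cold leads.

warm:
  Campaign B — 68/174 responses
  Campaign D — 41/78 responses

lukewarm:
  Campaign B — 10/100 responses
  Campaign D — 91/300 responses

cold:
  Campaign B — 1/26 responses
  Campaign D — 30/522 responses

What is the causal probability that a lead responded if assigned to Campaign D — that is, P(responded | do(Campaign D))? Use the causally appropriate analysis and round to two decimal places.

0.24

The imbalance in engagement tier arose from how leads were allocated, not from anything the campaign did; and engagement tier independently affects the outcome. The pooled gap is confounded — condition on engagement tier.
Standardising Campaign D to the population engagement tier mix: 0.210·41/78 + 0.333·91/300 + 0.457·30/522 = 0.238.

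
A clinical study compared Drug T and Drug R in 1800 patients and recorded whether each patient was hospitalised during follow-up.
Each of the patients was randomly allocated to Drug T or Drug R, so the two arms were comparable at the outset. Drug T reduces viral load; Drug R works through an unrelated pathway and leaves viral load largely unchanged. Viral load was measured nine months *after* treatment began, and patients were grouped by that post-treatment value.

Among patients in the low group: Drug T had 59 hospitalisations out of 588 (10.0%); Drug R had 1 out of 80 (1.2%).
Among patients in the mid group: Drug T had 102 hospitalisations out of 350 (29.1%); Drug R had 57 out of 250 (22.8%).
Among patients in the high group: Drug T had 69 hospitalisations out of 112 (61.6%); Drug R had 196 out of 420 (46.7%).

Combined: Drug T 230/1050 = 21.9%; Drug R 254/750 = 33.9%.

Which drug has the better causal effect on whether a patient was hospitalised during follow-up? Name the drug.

Drug T

The stratified and pooled comparisons disagree (Drug R wins within each viral load; Drug T wins overall), so the answer turns on the causal role of viral load.
Because the drug influences viral load, viral load is a post-treatment mediator, not a confounder. Stratifying on it would bias the estimate; the causal effect is the crude pooled difference.
Pooled: Drug T 21.9% vs Drug R 33.9%; Drug T is lower overall.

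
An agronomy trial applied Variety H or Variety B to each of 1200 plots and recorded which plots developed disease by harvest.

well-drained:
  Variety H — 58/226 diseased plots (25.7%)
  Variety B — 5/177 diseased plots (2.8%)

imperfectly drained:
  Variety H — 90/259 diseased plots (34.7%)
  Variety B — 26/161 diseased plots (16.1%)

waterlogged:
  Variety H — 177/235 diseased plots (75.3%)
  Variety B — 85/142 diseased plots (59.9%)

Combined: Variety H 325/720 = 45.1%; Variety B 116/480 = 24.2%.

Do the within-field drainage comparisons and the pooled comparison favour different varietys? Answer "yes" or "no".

Within each field drainage level (well-drained 25.7% vs 2.8%; imperfectly drained 34.7% vs 16.1%; waterlogged 75.3% vs 59.9%), Variety B has the lower rate every time. Pooled: 45.1% vs 24.2% — Variety B has the lower rate overall. They agree.

no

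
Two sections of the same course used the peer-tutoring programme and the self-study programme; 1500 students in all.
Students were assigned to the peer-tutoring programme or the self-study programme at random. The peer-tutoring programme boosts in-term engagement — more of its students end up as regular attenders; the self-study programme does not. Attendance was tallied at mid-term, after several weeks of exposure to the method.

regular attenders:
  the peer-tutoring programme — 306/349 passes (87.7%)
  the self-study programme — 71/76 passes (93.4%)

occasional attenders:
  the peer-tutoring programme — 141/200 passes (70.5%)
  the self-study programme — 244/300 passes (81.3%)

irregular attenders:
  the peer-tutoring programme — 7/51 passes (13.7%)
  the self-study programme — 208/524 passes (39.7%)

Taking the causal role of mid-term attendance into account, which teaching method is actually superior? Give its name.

the peer-tutoring programme

Within every mid-term attendance level the self-study programme has the higher rate, yet pooled the peer-tutoring programme does — Simpson's reversal.
Mid-term attendance is downstream of the teaching method. One should not condition on a consequence of treatment, so the overall rates are the right comparison.
Pooled: the peer-tutoring programme 75.7% vs the self-study programme 58.1%; the peer-tutoring programme is higher overall.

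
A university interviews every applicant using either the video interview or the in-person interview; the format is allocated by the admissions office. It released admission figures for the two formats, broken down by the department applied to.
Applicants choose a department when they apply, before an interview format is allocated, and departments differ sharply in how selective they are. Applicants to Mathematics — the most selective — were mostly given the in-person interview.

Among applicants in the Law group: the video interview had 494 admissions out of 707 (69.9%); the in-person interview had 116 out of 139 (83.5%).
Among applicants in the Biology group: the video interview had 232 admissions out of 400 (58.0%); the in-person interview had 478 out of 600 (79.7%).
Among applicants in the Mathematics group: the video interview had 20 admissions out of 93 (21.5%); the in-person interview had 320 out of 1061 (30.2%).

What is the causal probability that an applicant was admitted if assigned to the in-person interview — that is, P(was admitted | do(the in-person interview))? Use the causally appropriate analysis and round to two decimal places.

0.62

Since department is a pre-existing factor (not a product of the interview format) and it affects the outcome on its own, it is a confounder. The stratified rates, not the pooled rate, identify the causal effect.
Standardising the in-person interview to the population department mix: 0.282·116/139 + 0.333·478/600 + 0.385·320/1061 = 0.617.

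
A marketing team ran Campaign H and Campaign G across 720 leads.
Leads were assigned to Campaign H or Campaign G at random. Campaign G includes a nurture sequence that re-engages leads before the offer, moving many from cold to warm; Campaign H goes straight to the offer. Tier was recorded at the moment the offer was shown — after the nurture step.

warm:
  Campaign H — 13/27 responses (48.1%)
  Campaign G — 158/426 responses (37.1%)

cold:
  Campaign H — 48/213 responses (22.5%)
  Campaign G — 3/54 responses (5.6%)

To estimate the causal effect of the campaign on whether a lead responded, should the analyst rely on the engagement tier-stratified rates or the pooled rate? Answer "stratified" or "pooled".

The distribution of engagement tier is itself part of what the campaign does — it is an intermediate outcome. Holding it fixed would remove that part of the effect; the total effect is the pooled difference.
Pooled: Campaign H 25.4% vs Campaign G 33.5%; Campaign G is higher overall.

pooled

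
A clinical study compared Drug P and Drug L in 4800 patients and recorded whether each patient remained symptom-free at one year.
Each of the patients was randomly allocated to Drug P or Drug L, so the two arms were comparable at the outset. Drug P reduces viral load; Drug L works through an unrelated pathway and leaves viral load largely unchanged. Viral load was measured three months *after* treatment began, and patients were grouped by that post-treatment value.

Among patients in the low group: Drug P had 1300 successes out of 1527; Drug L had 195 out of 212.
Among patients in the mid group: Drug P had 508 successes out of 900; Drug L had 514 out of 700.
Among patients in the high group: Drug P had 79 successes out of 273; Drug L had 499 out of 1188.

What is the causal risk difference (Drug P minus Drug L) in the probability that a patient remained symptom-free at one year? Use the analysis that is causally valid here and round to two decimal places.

Viral load is recorded after the drug and is itself shifted by it — it sits on the causal path from drug to outcome. Conditioning on a mediator would strip out part of the effect we want; the pooled comparison gives the total causal effect.
The causal difference is the pooled difference: 0.699 − 0.575 = +0.124.

+0.12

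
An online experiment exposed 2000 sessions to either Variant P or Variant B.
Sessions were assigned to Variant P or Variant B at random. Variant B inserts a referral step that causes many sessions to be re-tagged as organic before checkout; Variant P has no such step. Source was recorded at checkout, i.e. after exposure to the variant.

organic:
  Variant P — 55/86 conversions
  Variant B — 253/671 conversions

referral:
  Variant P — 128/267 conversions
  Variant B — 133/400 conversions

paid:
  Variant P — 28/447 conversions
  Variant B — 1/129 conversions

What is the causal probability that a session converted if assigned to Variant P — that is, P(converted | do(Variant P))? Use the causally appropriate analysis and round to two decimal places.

The stratified and pooled comparisons disagree (Variant P wins within each traffic source; Variant B wins overall), so the answer turns on the causal role of traffic source.
Traffic source lies on the pathway variant → traffic source → outcome, so adjusting for it blocks the indirect effect. For the total causal effect of variant, use the unadjusted pooled rates.
So P(outcome | do(Variant P)) is just the pooled rate for Variant P: 211/800 = 0.264.

0.26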